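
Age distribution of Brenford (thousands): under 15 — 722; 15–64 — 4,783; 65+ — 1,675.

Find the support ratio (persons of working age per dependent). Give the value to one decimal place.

Support ratio = 4,783 / (722 + 1,675) = 4,783 / 2,397 = 2.0

Support ratio: 2.0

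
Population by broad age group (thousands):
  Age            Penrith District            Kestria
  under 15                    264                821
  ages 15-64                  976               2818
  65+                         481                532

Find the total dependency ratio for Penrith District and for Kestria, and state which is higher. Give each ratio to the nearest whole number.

Penrith District: 76
Kestria: 48
Higher: Penrith District

Penrith District: (264 + 481) / 976 × 100 = 745 / 976 × 100 = 76
Kestria: (821 + 532) / 2818 × 100 = 1353 / 2818 × 100 = 48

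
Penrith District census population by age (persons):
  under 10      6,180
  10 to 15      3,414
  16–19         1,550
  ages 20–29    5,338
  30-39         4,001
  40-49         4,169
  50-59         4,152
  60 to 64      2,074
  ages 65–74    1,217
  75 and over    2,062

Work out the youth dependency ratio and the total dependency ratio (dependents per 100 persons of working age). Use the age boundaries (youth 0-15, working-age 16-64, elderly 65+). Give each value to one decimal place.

0–15: 6,180 + 3,414 = 9,594
16–64: 1,550 + 5,338 + 4,001 + 4,169 + 4,152 + 2,074 = 21,284
65+: 1,217 + 2,062 = 3,279
Youth dependency ratio = 9,594 / 21,284 × 100 = 45.1
Total dependency ratio = (9,594 + 3,279) / 21,284 × 100 = 12,873 / 21,284 × 100 = 60.5

Youth dependency ratio: 45.1
Total dependency ratio: 60.5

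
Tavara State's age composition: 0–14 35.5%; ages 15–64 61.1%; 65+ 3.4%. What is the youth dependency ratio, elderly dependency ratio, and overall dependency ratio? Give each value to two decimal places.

Youth dependency ratio = 35.5 / 61.1 × 100 = 58.10
Old-age dependency ratio = 3.4 / 61.1 × 100 = 5.56
Total dependency ratio = (35.5 + 3.4) / 61.1 × 100 = 38.9 / 61.1 × 100 = 63.67

Youth dependency ratio: 58.10
Old-age dependency ratio: 5.56
Total dependency ratio: 63.67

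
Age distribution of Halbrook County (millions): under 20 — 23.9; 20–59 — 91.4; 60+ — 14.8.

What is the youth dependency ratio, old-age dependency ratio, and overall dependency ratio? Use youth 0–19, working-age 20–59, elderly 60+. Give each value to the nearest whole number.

Youth dependency ratio: 26
Old-age dependency ratio: 16
Total dependency ratio: 42

Youth dependency ratio = 23.9 / 91.4 × 100 = 26
Old-age dependency ratio = 14.8 / 91.4 × 100 = 16
Total dependency ratio = (23.9 + 14.8) / 91.4 × 100 = 38.7 / 91.4 × 100 = 42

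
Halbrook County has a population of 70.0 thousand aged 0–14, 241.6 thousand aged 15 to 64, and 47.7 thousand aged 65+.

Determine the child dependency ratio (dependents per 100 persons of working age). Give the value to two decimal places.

Youth dependency ratio = 70.0 / 241.6 × 100 = 28.97

Youth dependency ratio: 28.97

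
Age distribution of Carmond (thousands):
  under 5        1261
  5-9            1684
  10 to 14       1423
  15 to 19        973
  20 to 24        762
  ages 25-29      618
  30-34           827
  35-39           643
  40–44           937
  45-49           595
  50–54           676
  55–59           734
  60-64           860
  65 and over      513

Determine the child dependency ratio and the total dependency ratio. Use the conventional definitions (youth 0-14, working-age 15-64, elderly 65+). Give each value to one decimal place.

Youth dependency ratio: 57.3
Total dependency ratio: 64.0

0–14: 1261 + 1684 + 1423 = 4368
15–64: 973 + 762 + 618 + 827 + 643 + 937 + 595 + 676 + 734 + 860 = 7625
65+: 513
Youth dependency ratio = 4368 / 7625 × 100 = 57.3
Total dependency ratio = (4368 + 513) / 7625 × 100 = 4881 / 7625 × 100 = 64.0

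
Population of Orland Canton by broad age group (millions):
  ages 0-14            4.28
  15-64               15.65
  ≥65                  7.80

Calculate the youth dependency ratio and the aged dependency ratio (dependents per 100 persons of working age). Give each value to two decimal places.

Youth dependency ratio = 4.28 / 15.65 × 100 = 27.35
Old-age dependency ratio = 7.80 / 15.65 × 100 = 49.84

Youth dependency ratio: 27.35
Old-age dependency ratio: 49.84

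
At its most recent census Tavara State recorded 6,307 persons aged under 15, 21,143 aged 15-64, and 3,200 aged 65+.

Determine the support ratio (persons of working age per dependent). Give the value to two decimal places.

Support ratio: 2.22

Support ratio = 21,143 / (6,307 + 3,200) = 21,143 / 9,507 = 2.22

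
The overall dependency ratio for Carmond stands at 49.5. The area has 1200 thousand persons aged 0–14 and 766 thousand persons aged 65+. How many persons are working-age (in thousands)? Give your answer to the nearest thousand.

Working-age: 3972

Total dependency ratio = (youth + elderly) / working-age × 100
49.5 = (1200 + 766) / W × 100
⇒ 3972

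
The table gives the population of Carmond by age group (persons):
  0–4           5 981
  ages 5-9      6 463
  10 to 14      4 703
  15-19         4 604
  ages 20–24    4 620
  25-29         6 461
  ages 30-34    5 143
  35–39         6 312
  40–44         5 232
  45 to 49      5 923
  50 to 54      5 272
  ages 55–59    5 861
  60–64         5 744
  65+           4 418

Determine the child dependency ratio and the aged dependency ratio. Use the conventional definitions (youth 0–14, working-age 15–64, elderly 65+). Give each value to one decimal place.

Youth dependency ratio: 31.1
Old-age dependency ratio: 8.0

0–14: 5 981 + 6 463 + 4 703 = 17 147
15–64: 4 604 + 4 620 + 6 461 + 5 143 + 6 312 + 5 232 + 5 923 + 5 272 + 5 861 + 5 744 = 55 172
65+: 4 418
Youth dependency ratio = 17 147 / 55 172 × 100 = 31.1
Old-age dependency ratio = 4 418 / 55 172 × 100 = 8.0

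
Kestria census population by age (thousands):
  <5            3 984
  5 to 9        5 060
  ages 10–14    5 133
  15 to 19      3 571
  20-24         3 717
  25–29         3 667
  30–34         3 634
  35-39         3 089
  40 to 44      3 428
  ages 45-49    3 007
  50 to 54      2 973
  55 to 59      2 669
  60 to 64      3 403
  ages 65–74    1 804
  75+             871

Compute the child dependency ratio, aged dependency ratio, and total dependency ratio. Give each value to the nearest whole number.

0–14: 3 984 + 5 060 + 5 133 = 14 177
15–64: 3 571 + 3 717 + 3 667 + 3 634 + 3 089 + 3 428 + 3 007 + 2 973 + 2 669 + 3 403 = 33 158
65+: 1 804 + 871 = 2 675
Youth dependency ratio = 14 177 / 33 158 × 100 = 43
Old-age dependency ratio = 2 675 / 33 158 × 100 = 8
Total dependency ratio = (14 177 + 2 675) / 33 158 × 100 = 16 852 / 33 158 × 100 = 51

Youth dependency ratio: 43
Old-age dependency ratio: 8
Total dependency ratio: 51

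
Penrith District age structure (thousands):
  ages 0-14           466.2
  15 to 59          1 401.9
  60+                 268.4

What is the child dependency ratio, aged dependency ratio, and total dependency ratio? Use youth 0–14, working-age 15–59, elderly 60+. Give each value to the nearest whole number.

Youth dependency ratio: 33
Old-age dependency ratio: 19
Total dependency ratio: 52

Youth dependency ratio = 466.2 / 1 401.9 × 100 = 33
Old-age dependency ratio = 268.4 / 1 401.9 × 100 = 19
Total dependency ratio = (466.2 + 268.4) / 1 401.9 × 100 = 734.6 / 1 401.9 × 100 = 52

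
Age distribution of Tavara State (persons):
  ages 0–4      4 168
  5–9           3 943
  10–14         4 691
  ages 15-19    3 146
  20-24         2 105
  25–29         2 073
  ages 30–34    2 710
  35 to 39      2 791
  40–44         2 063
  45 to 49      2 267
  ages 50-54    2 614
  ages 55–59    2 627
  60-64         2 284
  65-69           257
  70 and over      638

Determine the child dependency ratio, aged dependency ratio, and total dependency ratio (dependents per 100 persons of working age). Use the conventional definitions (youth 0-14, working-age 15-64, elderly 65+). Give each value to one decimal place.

Youth dependency ratio: 51.9
Old-age dependency ratio: 3.6
Total dependency ratio: 55.5

0–14: 4 168 + 3 943 + 4 691 = 12 802
15–64: 3 146 + 2 105 + 2 073 + 2 710 + 2 791 + 2 063 + 2 267 + 2 614 + 2 627 + 2 284 = 24 680
65+: 257 + 638 = 895
Youth dependency ratio = 12 802 / 24 680 × 100 = 51.9
Old-age dependency ratio = 895 / 24 680 × 100 = 3.6
Total dependency ratio = (12 802 + 895) / 24 680 × 100 = 13 697 / 24 680 × 100 = 55.5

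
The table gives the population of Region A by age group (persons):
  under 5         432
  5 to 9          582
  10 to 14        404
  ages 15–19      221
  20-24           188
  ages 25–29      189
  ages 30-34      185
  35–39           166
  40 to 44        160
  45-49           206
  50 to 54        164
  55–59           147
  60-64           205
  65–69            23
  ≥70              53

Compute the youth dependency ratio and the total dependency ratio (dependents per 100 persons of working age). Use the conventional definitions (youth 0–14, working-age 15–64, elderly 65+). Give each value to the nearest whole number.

0–14: 432 + 582 + 404 = 1 418
15–64: 221 + 188 + 189 + 185 + 166 + 160 + 206 + 164 + 147 + 205 = 1 831
65+: 23 + 53 = 76
Youth dependency ratio = 1 418 / 1 831 × 100 = 77
Total dependency ratio = (1 418 + 76) / 1 831 × 100 = 1 494 / 1 831 × 100 = 82

Youth dependency ratio: 77
Total dependency ratio: 82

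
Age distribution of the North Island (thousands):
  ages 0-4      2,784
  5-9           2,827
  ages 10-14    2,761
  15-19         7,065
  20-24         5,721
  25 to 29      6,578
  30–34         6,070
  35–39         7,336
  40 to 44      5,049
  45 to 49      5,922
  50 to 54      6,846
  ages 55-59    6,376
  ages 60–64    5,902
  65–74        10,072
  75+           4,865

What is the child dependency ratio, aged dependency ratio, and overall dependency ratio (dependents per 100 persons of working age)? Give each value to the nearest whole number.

Youth dependency ratio: 13
Old-age dependency ratio: 24
Total dependency ratio: 37

0–14: 2,784 + 2,827 + 2,761 = 8,372
15–64: 7,065 + 5,721 + 6,578 + 6,070 + 7,336 + 5,049 + 5,922 + 6,846 + 6,376 + 5,902 = 62,865
65+: 10,072 + 4,865 = 14,937
Youth dependency ratio = 8,372 / 62,865 × 100 = 13
Old-age dependency ratio = 14,937 / 62,865 × 100 = 24
Total dependency ratio = (8,372 + 14,937) / 62,865 × 100 = 23,309 / 62,865 × 100 = 37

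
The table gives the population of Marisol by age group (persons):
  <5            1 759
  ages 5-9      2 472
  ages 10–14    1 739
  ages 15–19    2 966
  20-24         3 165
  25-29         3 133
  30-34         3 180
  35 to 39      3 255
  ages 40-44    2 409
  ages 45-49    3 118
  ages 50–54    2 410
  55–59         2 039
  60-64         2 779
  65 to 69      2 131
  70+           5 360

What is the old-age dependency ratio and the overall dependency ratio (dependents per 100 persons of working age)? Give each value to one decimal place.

0–14: 1 759 + 2 472 + 1 739 = 5 970
15–64: 2 966 + 3 165 + 3 133 + 3 180 + 3 255 + 2 409 + 3 118 + 2 410 + 2 039 + 2 779 = 28 454
65+: 2 131 + 5 360 = 7 491
Old-age dependency ratio = 7 491 / 28 454 × 100 = 26.3
Total dependency ratio = (5 970 + 7 491) / 28 454 × 100 = 13 461 / 28 454 × 100 = 47.3

Old-age dependency ratio: 26.3
Total dependency ratio: 47.3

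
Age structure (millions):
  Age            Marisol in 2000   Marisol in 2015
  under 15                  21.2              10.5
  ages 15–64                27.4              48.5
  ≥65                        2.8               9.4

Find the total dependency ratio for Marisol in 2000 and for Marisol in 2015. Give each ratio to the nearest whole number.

Marisol in 2000: (21.2 + 2.8) / 27.4 × 100 = 24.0 / 27.4 × 100 = 88
Marisol in 2015: (10.5 + 9.4) / 48.5 × 100 = 19.9 / 48.5 × 100 = 41

Marisol in 2000: 88
Marisol in 2015: 41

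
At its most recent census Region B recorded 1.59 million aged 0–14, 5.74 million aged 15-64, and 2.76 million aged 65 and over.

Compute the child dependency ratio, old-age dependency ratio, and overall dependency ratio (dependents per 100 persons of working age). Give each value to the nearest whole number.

Youth dependency ratio: 28
Old-age dependency ratio: 48
Total dependency ratio: 76

Youth dependency ratio = 1.59 / 5.74 × 100 = 28
Old-age dependency ratio = 2.76 / 5.74 × 100 = 48
Total dependency ratio = (1.59 + 2.76) / 5.74 × 100 = 4.35 / 5.74 × 100 = 76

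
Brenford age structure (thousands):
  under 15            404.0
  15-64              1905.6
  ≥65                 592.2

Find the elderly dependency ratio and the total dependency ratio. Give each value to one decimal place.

Old-age dependency ratio: 31.1
Total dependency ratio: 52.3

Old-age dependency ratio = 592.2 / 1905.6 × 100 = 31.1
Total dependency ratio = (404.0 + 592.2) / 1905.6 × 100 = 996.2 / 1905.6 × 100 = 52.3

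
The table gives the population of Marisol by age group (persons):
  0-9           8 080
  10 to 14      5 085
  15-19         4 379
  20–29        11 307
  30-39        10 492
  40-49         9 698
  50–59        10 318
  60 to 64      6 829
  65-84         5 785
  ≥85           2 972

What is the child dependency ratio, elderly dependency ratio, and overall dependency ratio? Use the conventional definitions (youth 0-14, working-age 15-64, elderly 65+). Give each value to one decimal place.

0–14: 8 080 + 5 085 = 13 165
15–64: 4 379 + 11 307 + 10 492 + 9 698 + 10 318 + 6 829 = 53 023
65+: 5 785 + 2 972 = 8 757
Youth dependency ratio = 13 165 / 53 023 × 100 = 24.8
Old-age dependency ratio = 8 757 / 53 023 × 100 = 16.5
Total dependency ratio = (13 165 + 8 757) / 53 023 × 100 = 21 922 / 53 023 × 100 = 41.3

Youth dependency ratio: 24.8
Old-age dependency ratio: 16.5
Total dependency ratio: 41.3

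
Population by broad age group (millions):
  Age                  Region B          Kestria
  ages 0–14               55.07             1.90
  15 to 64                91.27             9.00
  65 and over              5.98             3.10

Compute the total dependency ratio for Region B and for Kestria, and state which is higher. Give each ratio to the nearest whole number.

Region B: (55.07 + 5.98) / 91.27 × 100 = 61.05 / 91.27 × 100 = 67
Kestria: (1.90 + 3.10) / 9.00 × 100 = 5.00 / 9.00 × 100 = 56

Region B: 67
Kestria: 56
Higher: Region B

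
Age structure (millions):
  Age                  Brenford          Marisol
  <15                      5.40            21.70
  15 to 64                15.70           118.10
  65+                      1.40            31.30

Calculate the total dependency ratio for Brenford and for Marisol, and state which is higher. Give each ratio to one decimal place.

Brenford: 43.3
Marisol: 44.9
Higher: Marisol

Brenford: (5.40 + 1.40) / 15.70 × 100 = 6.80 / 15.70 × 100 = 43.3
Marisol: (21.70 + 31.30) / 118.10 × 100 = 53.00 / 118.10 × 100 = 44.9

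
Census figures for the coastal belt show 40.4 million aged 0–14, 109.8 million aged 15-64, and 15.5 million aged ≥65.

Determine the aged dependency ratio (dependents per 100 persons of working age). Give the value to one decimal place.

Old-age dependency ratio = 15.5 / 109.8 × 100 = 14.1

Old-age dependency ratio: 14.1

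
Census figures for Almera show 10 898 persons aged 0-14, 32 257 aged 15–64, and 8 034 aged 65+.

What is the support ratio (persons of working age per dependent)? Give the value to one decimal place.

Support ratio = 32 257 / (10 898 + 8 034) = 32 257 / 18 932 = 1.7

Support ratio: 1.7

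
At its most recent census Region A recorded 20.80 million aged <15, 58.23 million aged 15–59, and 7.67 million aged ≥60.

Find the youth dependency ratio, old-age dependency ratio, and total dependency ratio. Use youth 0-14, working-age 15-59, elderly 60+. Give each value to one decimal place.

Youth dependency ratio: 35.7
Old-age dependency ratio: 13.2
Total dependency ratio: 48.9

Youth dependency ratio = 20.80 / 58.23 × 100 = 35.7
Old-age dependency ratio = 7.67 / 58.23 × 100 = 13.2
Total dependency ratio = (20.80 + 7.67) / 58.23 × 100 = 28.47 / 58.23 × 100 = 48.9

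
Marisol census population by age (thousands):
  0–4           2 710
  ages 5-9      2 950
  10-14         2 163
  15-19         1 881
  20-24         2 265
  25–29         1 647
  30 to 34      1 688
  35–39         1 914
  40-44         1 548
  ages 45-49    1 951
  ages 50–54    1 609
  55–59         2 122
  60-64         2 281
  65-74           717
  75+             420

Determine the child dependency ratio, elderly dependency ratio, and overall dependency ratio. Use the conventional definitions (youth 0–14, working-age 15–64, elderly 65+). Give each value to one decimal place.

Youth dependency ratio: 41.4
Old-age dependency ratio: 6.0
Total dependency ratio: 47.4

0–14: 2 710 + 2 950 + 2 163 = 7 823
15–64: 1 881 + 2 265 + 1 647 + 1 688 + 1 914 + 1 548 + 1 951 + 1 609 + 2 122 + 2 281 = 18 906
65+: 717 + 420 = 1 137
Youth dependency ratio = 7 823 / 18 906 × 100 = 41.4
Old-age dependency ratio = 1 137 / 18 906 × 100 = 6.0
Total dependency ratio = (7 823 + 1 137) / 18 906 × 100 = 8 960 / 18 906 × 100 = 47.4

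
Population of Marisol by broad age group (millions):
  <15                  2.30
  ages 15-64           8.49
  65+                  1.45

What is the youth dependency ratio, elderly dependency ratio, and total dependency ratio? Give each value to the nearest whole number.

Youth dependency ratio: 27
Old-age dependency ratio: 17
Total dependency ratio: 44

Youth dependency ratio = 2.30 / 8.49 × 100 = 27
Old-age dependency ratio = 1.45 / 8.49 × 100 = 17
Total dependency ratio = (2.30 + 1.45) / 8.49 × 100 = 3.75 / 8.49 × 100 = 44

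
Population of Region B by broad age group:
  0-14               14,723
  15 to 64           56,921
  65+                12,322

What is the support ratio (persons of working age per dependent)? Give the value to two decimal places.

Support ratio: 2.10

Support ratio = 56,921 / (14,723 + 12,322) = 56,921 / 27,045 = 2.10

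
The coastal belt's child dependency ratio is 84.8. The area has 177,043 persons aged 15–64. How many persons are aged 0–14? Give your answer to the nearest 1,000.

Aged 0–14: 150,000

Youth dependency ratio = youth / working-age × 100
84.8 = Y / 177,043 × 100
⇒ 150,000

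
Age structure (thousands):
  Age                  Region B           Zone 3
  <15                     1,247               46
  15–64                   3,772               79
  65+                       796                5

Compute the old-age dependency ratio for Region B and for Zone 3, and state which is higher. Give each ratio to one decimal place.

Region B: 796 / 3,772 × 100 = 21.1
Zone 3: 5 / 79 × 100 = 6.3

Region B: 21.1
Zone 3: 6.3
Higher: Region B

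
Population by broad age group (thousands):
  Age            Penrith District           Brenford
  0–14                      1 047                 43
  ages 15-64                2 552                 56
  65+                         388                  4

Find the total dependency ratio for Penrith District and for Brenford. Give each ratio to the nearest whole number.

Penrith District: (1 047 + 388) / 2 552 × 100 = 1 435 / 2 552 × 100 = 56
Brenford: (43 + 4) / 56 × 100 = 47 / 56 × 100 = 84

Penrith District: 56
Brenford: 84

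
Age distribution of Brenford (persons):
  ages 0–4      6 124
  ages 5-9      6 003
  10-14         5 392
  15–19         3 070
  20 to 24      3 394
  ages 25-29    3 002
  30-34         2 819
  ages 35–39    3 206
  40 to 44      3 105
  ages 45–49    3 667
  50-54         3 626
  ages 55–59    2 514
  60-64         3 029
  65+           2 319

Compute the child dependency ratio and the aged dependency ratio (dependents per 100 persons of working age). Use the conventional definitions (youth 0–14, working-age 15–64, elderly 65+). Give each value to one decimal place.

0–14: 6 124 + 6 003 + 5 392 = 17 519
15–64: 3 070 + 3 394 + 3 002 + 2 819 + 3 206 + 3 105 + 3 667 + 3 626 + 2 514 + 3 029 = 31 432
65+: 2 319
Youth dependency ratio = 17 519 / 31 432 × 100 = 55.7
Old-age dependency ratio = 2 319 / 31 432 × 100 = 7.4

Youth dependency ratio: 55.7
Old-age dependency ratio: 7.4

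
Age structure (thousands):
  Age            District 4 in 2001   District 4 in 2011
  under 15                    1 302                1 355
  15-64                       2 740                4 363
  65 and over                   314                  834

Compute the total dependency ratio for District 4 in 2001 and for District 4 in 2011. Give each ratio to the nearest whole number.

District 4 in 2001: (1 302 + 314) / 2 740 × 100 = 1 616 / 2 740 × 100 = 59
District 4 in 2011: (1 355 + 834) / 4 363 × 100 = 2 189 / 4 363 × 100 = 50

District 4 in 2001: 59
District 4 in 2011: 50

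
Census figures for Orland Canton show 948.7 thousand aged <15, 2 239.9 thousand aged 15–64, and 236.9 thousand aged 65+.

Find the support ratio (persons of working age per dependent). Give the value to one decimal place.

Support ratio = 2 239.9 / (948.7 + 236.9) = 2 239.9 / 1 185.6 = 1.9

Support ratio: 1.9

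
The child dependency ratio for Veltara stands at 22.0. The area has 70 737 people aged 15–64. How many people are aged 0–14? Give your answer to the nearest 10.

Aged 0–14: 15 560

Youth dependency ratio = youth / working-age × 100
22.0 = Y / 70 737 × 100
⇒ 15 560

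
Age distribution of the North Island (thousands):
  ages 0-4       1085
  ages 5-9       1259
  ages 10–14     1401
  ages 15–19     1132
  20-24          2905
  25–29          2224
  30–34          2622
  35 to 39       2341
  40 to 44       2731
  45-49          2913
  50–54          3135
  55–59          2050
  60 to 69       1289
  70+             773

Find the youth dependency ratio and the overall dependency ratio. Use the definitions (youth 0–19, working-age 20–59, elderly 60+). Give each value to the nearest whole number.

0–19: 1085 + 1259 + 1401 + 1132 = 4877
20–59: 2905 + 2224 + 2622 + 2341 + 2731 + 2913 + 3135 + 2050 = 20921
60+: 1289 + 773 = 2062
Youth dependency ratio = 4877 / 20921 × 100 = 23
Total dependency ratio = (4877 + 2062) / 20921 × 100 = 6939 / 20921 × 100 = 33

Youth dependency ratio: 23
Total dependency ratio: 33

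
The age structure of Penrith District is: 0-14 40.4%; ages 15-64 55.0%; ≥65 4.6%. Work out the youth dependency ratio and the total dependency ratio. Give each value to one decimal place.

Youth dependency ratio = 40.4 / 55.0 × 100 = 73.5
Total dependency ratio = (40.4 + 4.6) / 55.0 × 100 = 45.0 / 55.0 × 100 = 81.8

Youth dependency ratio: 73.5
Total dependency ratio: 81.8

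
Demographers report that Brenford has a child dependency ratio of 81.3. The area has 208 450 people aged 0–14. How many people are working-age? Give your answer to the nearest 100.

Working-age: 256 400

Youth dependency ratio = youth / working-age × 100
81.3 = 208 450 / W × 100
⇒ 256 400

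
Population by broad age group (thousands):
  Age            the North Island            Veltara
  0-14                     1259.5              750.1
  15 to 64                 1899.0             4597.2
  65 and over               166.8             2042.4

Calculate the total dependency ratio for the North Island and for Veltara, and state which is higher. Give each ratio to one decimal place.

the North Island: 75.1
Veltara: 60.7
Higher: the North Island

the North Island: (1259.5 + 166.8) / 1899.0 × 100 = 1426.3 / 1899.0 × 100 = 75.1
Veltara: (750.1 + 2042.4) / 4597.2 × 100 = 2792.5 / 4597.2 × 100 = 60.7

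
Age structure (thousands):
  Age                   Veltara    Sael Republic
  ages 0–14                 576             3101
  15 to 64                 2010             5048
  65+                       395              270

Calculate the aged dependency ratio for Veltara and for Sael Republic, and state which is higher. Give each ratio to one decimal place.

Veltara: 19.7
Sael Republic: 5.3
Higher: Veltara

Veltara: 395 / 2010 × 100 = 19.7
Sael Republic: 270 / 5048 × 100 = 5.3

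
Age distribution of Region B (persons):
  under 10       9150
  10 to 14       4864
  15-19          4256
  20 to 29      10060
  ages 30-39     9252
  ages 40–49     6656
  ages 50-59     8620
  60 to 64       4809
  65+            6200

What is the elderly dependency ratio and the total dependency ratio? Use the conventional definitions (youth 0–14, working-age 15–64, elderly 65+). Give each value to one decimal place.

Old-age dependency ratio: 14.2
Total dependency ratio: 46.3

0–14: 9150 + 4864 = 14014
15–64: 4256 + 10060 + 9252 + 6656 + 8620 + 4809 = 43653
65+: 6200
Old-age dependency ratio = 6200 / 43653 × 100 = 14.2
Total dependency ratio = (14014 + 6200) / 43653 × 100 = 20214 / 43653 × 100 = 46.3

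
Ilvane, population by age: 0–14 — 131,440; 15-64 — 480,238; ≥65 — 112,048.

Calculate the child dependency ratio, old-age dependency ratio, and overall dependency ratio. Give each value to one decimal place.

Youth dependency ratio = 131,440 / 480,238 × 100 = 27.4
Old-age dependency ratio = 112,048 / 480,238 × 100 = 23.3
Total dependency ratio = (131,440 + 112,048) / 480,238 × 100 = 243,488 / 480,238 × 100 = 50.7

Youth dependency ratio: 27.4
Old-age dependency ratio: 23.3
Total dependency ratio: 50.7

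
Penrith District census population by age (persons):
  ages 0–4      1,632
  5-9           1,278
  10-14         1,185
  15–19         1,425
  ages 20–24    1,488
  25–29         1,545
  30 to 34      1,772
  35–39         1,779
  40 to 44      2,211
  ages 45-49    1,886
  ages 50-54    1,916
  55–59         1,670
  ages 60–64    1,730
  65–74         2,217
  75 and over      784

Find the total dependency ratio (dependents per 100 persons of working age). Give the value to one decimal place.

Total dependency ratio: 40.7

0–14: 1,632 + 1,278 + 1,185 = 4,095
15–64: 1,425 + 1,488 + 1,545 + 1,772 + 1,779 + 2,211 + 1,886 + 1,916 + 1,670 + 1,730 = 17,422
65+: 2,217 + 784 = 3,001
Total dependency ratio = (4,095 + 3,001) / 17,422 × 100 = 7,096 / 17,422 × 100 = 40.7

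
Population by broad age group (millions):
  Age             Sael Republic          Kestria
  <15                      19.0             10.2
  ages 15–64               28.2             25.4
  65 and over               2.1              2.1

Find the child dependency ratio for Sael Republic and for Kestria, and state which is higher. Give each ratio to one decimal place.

Sael Republic: 67.4
Kestria: 40.2
Higher: Sael Republic

Sael Republic: 19.0 / 28.2 × 100 = 67.4
Kestria: 10.2 / 25.4 × 100 = 40.2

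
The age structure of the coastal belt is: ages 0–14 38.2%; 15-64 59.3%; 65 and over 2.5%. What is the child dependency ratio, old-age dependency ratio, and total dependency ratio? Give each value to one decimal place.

Youth dependency ratio = 38.2 / 59.3 × 100 = 64.4
Old-age dependency ratio = 2.5 / 59.3 × 100 = 4.2
Total dependency ratio = (38.2 + 2.5) / 59.3 × 100 = 40.7 / 59.3 × 100 = 68.6

Youth dependency ratio: 64.4
Old-age dependency ratio: 4.2
Total dependency ratio: 68.6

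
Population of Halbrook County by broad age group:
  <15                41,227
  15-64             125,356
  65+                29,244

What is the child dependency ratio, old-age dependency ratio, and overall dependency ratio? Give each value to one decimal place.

Youth dependency ratio: 32.9
Old-age dependency ratio: 23.3
Total dependency ratio: 56.2

Youth dependency ratio = 41,227 / 125,356 × 100 = 32.9
Old-age dependency ratio = 29,244 / 125,356 × 100 = 23.3
Total dependency ratio = (41,227 + 29,244) / 125,356 × 100 = 70,471 / 125,356 × 100 = 56.2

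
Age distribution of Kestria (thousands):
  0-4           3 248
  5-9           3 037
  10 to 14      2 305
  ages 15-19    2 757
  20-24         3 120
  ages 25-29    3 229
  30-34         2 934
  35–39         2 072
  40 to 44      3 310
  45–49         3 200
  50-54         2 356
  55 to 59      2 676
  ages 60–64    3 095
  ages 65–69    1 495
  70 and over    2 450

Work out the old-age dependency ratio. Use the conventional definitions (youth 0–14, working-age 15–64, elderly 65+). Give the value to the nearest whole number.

Old-age dependency ratio: 14

0–14: 3 248 + 3 037 + 2 305 = 8 590
15–64: 2 757 + 3 120 + 3 229 + 2 934 + 2 072 + 3 310 + 3 200 + 2 356 + 2 676 + 3 095 = 28 749
65+: 1 495 + 2 450 = 3 945
Old-age dependency ratio = 3 945 / 28 749 × 100 = 14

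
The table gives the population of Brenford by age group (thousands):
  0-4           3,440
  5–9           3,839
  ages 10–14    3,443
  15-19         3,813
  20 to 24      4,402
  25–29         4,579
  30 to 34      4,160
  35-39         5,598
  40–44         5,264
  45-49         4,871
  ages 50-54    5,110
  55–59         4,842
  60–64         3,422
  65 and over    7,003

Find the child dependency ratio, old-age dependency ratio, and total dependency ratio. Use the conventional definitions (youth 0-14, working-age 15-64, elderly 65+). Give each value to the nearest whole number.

0–14: 3,440 + 3,839 + 3,443 = 10,722
15–64: 3,813 + 4,402 + 4,579 + 4,160 + 5,598 + 5,264 + 4,871 + 5,110 + 4,842 + 3,422 = 46,061
65+: 7,003
Youth dependency ratio = 10,722 / 46,061 × 100 = 23
Old-age dependency ratio = 7,003 / 46,061 × 100 = 15
Total dependency ratio = (10,722 + 7,003) / 46,061 × 100 = 17,725 / 46,061 × 100 = 38

Youth dependency ratio: 23
Old-age dependency ratio: 15
Total dependency ratio: 38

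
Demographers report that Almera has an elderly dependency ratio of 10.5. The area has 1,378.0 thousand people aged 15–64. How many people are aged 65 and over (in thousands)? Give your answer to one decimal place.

Old-age dependency ratio = elderly / working-age × 100
10.5 = E / 1,378.0 × 100
⇒ 144.7

Aged 65 and over: 144.7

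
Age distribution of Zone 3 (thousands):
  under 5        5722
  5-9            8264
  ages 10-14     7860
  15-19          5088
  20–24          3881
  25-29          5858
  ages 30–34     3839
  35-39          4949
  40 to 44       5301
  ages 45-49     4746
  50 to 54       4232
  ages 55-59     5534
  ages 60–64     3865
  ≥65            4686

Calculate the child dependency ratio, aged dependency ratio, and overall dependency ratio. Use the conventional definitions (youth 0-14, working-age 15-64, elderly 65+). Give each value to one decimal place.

0–14: 5722 + 8264 + 7860 = 21846
15–64: 5088 + 3881 + 5858 + 3839 + 4949 + 5301 + 4746 + 4232 + 5534 + 3865 = 47293
65+: 4686
Youth dependency ratio = 21846 / 47293 × 100 = 46.2
Old-age dependency ratio = 4686 / 47293 × 100 = 9.9
Total dependency ratio = (21846 + 4686) / 47293 × 100 = 26532 / 47293 × 100 = 56.1

Youth dependency ratio: 46.2
Old-age dependency ratio: 9.9
Total dependency ratio: 56.1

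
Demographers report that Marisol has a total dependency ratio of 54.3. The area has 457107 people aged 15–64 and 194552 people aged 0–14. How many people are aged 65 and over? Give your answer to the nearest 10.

Aged 65 and over: 53660

Total dependency ratio = (youth + elderly) / working-age × 100
54.3 = (194552 + E) / 457107 × 100
⇒ 53660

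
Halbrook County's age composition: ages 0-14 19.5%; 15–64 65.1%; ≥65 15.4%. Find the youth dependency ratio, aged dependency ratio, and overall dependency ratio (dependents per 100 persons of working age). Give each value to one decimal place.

Youth dependency ratio: 30.0
Old-age dependency ratio: 23.7
Total dependency ratio: 53.6

Youth dependency ratio = 19.5 / 65.1 × 100 = 30.0
Old-age dependency ratio = 15.4 / 65.1 × 100 = 23.7
Total dependency ratio = (19.5 + 15.4) / 65.1 × 100 = 34.9 / 65.1 × 100 = 53.6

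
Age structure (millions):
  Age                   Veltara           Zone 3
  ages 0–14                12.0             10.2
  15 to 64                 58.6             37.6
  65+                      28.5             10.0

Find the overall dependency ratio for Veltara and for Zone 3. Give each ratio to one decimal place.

Veltara: (12.0 + 28.5) / 58.6 × 100 = 40.5 / 58.6 × 100 = 69.1
Zone 3: (10.2 + 10.0) / 37.6 × 100 = 20.2 / 37.6 × 100 = 53.7

Veltara: 69.1
Zone 3: 53.7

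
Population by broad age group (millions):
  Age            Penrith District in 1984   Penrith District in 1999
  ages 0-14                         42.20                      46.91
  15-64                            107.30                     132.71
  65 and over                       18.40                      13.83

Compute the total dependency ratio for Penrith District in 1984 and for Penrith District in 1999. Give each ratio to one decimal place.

Penrith District in 1984: (42.20 + 18.40) / 107.30 × 100 = 60.60 / 107.30 × 100 = 56.5
Penrith District in 1999: (46.91 + 13.83) / 132.71 × 100 = 60.74 / 132.71 × 100 = 45.8

Penrith District in 1984: 56.5
Penrith District in 1999: 45.8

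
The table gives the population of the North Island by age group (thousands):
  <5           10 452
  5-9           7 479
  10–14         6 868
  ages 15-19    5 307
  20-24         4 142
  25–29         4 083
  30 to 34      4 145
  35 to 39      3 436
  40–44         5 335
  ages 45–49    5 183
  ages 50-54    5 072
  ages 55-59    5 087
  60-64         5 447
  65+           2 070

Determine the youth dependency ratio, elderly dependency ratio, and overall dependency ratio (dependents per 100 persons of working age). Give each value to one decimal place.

Youth dependency ratio: 52.5
Old-age dependency ratio: 4.4
Total dependency ratio: 56.9

0–14: 10 452 + 7 479 + 6 868 = 24 799
15–64: 5 307 + 4 142 + 4 083 + 4 145 + 3 436 + 5 335 + 5 183 + 5 072 + 5 087 + 5 447 = 47 237
65+: 2 070
Youth dependency ratio = 24 799 / 47 237 × 100 = 52.5
Old-age dependency ratio = 2 070 / 47 237 × 100 = 4.4
Total dependency ratio = (24 799 + 2 070) / 47 237 × 100 = 26 869 / 47 237 × 100 = 56.9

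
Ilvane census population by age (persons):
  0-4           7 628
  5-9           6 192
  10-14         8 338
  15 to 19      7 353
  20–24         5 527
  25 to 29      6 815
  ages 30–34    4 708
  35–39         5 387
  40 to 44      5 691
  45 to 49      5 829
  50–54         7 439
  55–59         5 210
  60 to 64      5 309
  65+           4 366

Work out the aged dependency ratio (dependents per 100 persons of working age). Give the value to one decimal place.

0–14: 7 628 + 6 192 + 8 338 = 22 158
15–64: 7 353 + 5 527 + 6 815 + 4 708 + 5 387 + 5 691 + 5 829 + 7 439 + 5 210 + 5 309 = 59 268
65+: 4 366
Old-age dependency ratio = 4 366 / 59 268 × 100 = 7.4

Old-age dependency ratio: 7.4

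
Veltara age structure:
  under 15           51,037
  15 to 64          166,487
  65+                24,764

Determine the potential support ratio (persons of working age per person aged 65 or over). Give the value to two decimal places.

Potential support ratio: 6.72

Potential support ratio = 166,487 / 24,764 = 6.72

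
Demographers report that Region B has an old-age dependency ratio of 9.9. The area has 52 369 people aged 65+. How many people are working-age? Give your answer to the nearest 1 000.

Old-age dependency ratio = elderly / working-age × 100
9.9 = 52 369 / W × 100
⇒ 529 000

Working-age: 529 000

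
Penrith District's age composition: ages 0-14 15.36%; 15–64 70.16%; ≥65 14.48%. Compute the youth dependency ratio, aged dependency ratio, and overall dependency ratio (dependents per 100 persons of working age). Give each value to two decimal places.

Youth dependency ratio = 15.36 / 70.16 × 100 = 21.89
Old-age dependency ratio = 14.48 / 70.16 × 100 = 20.64
Total dependency ratio = (15.36 + 14.48) / 70.16 × 100 = 29.84 / 70.16 × 100 = 42.53

Youth dependency ratio: 21.89
Old-age dependency ratio: 20.64
Total dependency ratio: 42.53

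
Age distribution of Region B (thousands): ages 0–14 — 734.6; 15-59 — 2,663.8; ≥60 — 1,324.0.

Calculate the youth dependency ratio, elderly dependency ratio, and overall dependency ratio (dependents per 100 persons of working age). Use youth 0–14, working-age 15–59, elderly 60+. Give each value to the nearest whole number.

Youth dependency ratio = 734.6 / 2,663.8 × 100 = 28
Old-age dependency ratio = 1,324.0 / 2,663.8 × 100 = 50
Total dependency ratio = (734.6 + 1,324.0) / 2,663.8 × 100 = 2,058.6 / 2,663.8 × 100 = 77

Youth dependency ratio: 28
Old-age dependency ratio: 50
Total dependency ratio: 77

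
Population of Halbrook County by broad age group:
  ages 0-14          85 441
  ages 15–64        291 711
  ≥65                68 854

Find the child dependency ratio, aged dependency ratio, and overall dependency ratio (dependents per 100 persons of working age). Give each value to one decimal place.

Youth dependency ratio: 29.3
Old-age dependency ratio: 23.6
Total dependency ratio: 52.9

Youth dependency ratio = 85 441 / 291 711 × 100 = 29.3
Old-age dependency ratio = 68 854 / 291 711 × 100 = 23.6
Total dependency ratio = (85 441 + 68 854) / 291 711 × 100 = 154 295 / 291 711 × 100 = 52.9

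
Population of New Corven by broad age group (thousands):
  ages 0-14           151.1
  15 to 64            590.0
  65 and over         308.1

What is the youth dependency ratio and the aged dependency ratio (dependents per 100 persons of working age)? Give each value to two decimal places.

Youth dependency ratio: 25.61
Old-age dependency ratio: 52.22

Youth dependency ratio = 151.1 / 590.0 × 100 = 25.61
Old-age dependency ratio = 308.1 / 590.0 × 100 = 52.22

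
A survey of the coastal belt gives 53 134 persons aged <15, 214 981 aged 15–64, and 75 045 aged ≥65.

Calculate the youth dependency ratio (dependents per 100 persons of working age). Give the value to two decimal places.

Youth dependency ratio = 53 134 / 214 981 × 100 = 24.72

Youth dependency ratio: 24.72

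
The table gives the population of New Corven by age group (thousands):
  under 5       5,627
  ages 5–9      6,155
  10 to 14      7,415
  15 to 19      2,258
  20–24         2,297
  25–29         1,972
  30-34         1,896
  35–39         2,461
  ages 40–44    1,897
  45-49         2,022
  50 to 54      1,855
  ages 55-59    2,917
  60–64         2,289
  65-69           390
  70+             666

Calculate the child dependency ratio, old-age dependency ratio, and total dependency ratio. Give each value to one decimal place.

Youth dependency ratio: 87.8
Old-age dependency ratio: 4.8
Total dependency ratio: 92.6

0–14: 5,627 + 6,155 + 7,415 = 19,197
15–64: 2,258 + 2,297 + 1,972 + 1,896 + 2,461 + 1,897 + 2,022 + 1,855 + 2,917 + 2,289 = 21,864
65+: 390 + 666 = 1,056
Youth dependency ratio = 19,197 / 21,864 × 100 = 87.8
Old-age dependency ratio = 1,056 / 21,864 × 100 = 4.8
Total dependency ratio = (19,197 + 1,056) / 21,864 × 100 = 20,253 / 21,864 × 100 = 92.6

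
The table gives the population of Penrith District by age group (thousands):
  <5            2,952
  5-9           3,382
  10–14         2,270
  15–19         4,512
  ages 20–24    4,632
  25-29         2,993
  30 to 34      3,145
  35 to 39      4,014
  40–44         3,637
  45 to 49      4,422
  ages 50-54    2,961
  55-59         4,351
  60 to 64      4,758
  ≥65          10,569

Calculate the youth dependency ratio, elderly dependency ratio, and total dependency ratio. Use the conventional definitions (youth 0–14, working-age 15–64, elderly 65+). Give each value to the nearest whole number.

Youth dependency ratio: 22
Old-age dependency ratio: 27
Total dependency ratio: 49

0–14: 2,952 + 3,382 + 2,270 = 8,604
15–64: 4,512 + 4,632 + 2,993 + 3,145 + 4,014 + 3,637 + 4,422 + 2,961 + 4,351 + 4,758 = 39,425
65+: 10,569
Youth dependency ratio = 8,604 / 39,425 × 100 = 22
Old-age dependency ratio = 10,569 / 39,425 × 100 = 27
Total dependency ratio = (8,604 + 10,569) / 39,425 × 100 = 19,173 / 39,425 × 100 = 49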